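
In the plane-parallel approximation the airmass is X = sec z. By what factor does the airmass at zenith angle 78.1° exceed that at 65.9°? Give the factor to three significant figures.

1.98

X(78.1°)/X(65.9°) = sec 78.1° / sec 65.9° = cos 65.9° / cos 78.1° = 0.4083/0.2062 = 1.9802.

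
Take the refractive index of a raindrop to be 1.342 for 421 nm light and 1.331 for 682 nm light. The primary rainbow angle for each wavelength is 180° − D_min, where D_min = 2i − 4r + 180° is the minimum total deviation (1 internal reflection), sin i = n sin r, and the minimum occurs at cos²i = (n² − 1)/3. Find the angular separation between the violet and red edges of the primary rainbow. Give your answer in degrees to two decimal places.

At 421 nm (n = 1.342): cos²i = 0.26699 → i = 58.888°, r = 39.641°, D_min = 139.213°, rainbow angle = 40.787°.
At 682 nm (n = 1.331): cos²i = 0.25719 → i = 59.527°, r = 40.356°, D_min = 137.630°, rainbow angle = 42.370°.
Angular width = |40.787° − 42.370°| = 1.583°.

1.58°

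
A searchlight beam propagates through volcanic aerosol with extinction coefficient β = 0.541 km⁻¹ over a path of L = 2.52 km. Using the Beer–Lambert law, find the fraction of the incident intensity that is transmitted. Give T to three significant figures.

τ = β·L = 0.541 × 2.52 = 1.3633.
T = exp(−1.3633) = 0.2558.

0.256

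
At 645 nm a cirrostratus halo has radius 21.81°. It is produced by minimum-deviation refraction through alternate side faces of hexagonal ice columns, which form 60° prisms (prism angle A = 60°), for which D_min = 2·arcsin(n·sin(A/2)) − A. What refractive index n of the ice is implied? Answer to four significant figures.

1.310

Rearranging: n = sin((D_min + A)/2) / sin(A/2).
(D_min + A)/2 = (21.81° + 60°)/2 = 40.905°.
n = sin 40.905° / sin 30° = 0.6548 / 0.5000 = 1.3096.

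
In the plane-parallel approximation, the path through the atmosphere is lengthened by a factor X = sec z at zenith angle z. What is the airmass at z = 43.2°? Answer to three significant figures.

X = sec z = 1/cos 43.2° = 1/0.7290 = 1.3718.

1.37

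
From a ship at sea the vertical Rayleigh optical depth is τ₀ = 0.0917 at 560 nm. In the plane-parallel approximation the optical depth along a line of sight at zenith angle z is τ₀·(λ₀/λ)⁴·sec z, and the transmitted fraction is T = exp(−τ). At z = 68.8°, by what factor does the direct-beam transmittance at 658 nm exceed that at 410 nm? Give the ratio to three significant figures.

2.12

Airmass: sec 68.8° = 2.7653.
τ(658 nm) = 0.0917 × (560/658)⁴ × 2.7653 = 0.0917 × 0.5246 × 2.7653 = 0.1330.
τ(410 nm) = 0.0917 × (560/410)⁴ × 2.7653 = 0.0917 × 3.4803 × 2.7653 = 0.8825.
T(658)/T(410) = exp(τ_B − τ_A) = exp(0.7495) = 2.1159.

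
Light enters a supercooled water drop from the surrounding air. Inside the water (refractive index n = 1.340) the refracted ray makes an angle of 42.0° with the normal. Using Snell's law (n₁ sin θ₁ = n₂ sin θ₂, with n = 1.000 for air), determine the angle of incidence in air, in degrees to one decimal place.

Snell: sin θ_i = n · sin θ_r = 1.340 × sin 42.0° = 1.340 × 0.6691 = 0.8966.
θ_i = arcsin(0.8966) = 63.72°.

63.7°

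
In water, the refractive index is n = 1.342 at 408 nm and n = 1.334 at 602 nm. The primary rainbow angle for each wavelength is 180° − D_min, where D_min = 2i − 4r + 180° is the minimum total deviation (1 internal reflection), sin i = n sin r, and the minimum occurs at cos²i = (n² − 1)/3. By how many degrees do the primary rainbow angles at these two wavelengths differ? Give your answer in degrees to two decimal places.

At 408 nm (n = 1.342): cos²i = 0.26699 → i = 58.888°, r = 39.641°, D_min = 139.213°, rainbow angle = 40.787°.
At 602 nm (n = 1.334): cos²i = 0.25985 → i = 59.352°, r = 40.159°, D_min = 138.067°, rainbow angle = 41.933°.
Angular width = |40.787° − 41.933°| = 1.146°.

1.15°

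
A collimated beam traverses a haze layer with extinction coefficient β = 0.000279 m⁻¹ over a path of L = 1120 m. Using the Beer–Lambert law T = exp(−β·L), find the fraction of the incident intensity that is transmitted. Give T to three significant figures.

0.732

τ = β·L = 0.000279 × 1120 = 0.3125.
T = exp(−0.3125) = 0.7316.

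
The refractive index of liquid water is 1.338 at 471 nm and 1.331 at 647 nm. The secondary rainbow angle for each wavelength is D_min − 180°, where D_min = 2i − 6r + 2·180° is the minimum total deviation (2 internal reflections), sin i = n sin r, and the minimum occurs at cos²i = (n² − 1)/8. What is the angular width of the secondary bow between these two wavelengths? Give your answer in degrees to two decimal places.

At 471 nm (n = 1.338): cos²i = 0.09878 → i = 71.682°, r = 45.195°, D_min = 232.193°, rainbow angle = 52.193°.
At 647 nm (n = 1.331): cos²i = 0.09645 → i = 71.907°, r = 45.575°, D_min = 230.365°, rainbow angle = 50.365°.
Angular width = |52.193° − 50.365°| = 1.828°.

1.83°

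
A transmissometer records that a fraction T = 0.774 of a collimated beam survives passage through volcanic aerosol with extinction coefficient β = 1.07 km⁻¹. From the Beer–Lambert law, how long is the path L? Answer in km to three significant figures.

0.239 km

Beer–Lambert: T = exp(−βL) ⇒ L = −ln(T)/β = −ln(0.774)/1.07 = 0.2562/1.07 = 0.2394 km.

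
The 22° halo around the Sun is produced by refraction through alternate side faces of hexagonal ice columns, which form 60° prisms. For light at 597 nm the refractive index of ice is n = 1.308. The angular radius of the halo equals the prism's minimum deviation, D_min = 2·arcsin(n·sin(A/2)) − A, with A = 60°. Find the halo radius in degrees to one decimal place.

21.7°

n·sin(A/2) = 1.308 × sin 30° = 1.308 × 0.5000 = 0.6540.
D_min = 2·arcsin(0.6540) − 60° = 2 × 40.844° − 60° = 21.688°.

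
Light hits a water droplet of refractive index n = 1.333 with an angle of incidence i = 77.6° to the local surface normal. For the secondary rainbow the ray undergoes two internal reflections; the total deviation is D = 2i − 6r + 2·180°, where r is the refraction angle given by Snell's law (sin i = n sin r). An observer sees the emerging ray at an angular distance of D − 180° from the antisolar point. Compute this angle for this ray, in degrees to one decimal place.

sin r = sin 77.6° / 1.333 = 0.9767/1.333 = 0.7327; r = 47.11°.
D = 2·77.6° − 6·47.11° + 2·180° = 155.20° − 282.67° + 360° = 232.53°.
Angle from antisolar point = D − 180° = 52.53°.

52.5°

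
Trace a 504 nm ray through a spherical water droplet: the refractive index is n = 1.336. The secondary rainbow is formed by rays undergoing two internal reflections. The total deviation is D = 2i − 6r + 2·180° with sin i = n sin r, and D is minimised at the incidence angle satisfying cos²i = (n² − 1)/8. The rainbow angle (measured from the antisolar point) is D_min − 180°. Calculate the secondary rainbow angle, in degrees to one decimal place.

51.7°

cos²i = (1.78490 − 1)/8 = 0.09811; i = arccos(0.31323) = 71.746°.
sin r = sin 71.746°/1.336 = 0.71084; r = 45.303°.
D_min = 2·71.746° − 6·45.303° + 360° = 231.674°.
Rainbow angle = D_min − 180° = 51.674°.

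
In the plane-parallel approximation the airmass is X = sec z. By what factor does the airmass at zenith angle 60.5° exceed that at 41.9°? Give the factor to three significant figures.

X(60.5°)/X(41.9°) = sec 60.5° / sec 41.9° = cos 41.9° / cos 60.5° = 0.7443/0.4924 = 1.5115.

1.51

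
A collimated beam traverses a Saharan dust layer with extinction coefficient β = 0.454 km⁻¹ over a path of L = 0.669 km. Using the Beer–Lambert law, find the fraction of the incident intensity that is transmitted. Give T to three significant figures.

τ = β·L = 0.454 × 0.669 = 0.3037.
T = exp(−0.3037) = 0.7381.

0.738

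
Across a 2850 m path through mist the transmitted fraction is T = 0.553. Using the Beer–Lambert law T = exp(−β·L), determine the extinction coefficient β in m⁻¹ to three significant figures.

Beer–Lambert: T = exp(−βL) ⇒ β = −ln(T)/L = −ln(0.553)/2850 = 0.5924/2850 = 0.0002079 m⁻¹.

0.000208 m⁻¹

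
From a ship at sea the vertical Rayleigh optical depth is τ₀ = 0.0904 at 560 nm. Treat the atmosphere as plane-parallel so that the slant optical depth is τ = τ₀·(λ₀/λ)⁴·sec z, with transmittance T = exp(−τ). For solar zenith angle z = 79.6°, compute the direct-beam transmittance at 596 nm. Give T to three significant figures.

0.677

sec 79.6° = 5.5396.
τ = 0.0904 × (560/596)⁴ × 5.5396 = 0.0904 × 0.7794 × 5.5396 = 0.3903.
T = exp(−0.3903) = 0.6768.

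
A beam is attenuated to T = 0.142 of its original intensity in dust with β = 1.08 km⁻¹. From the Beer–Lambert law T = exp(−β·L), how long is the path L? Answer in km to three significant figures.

Beer–Lambert: T = exp(−βL) ⇒ L = −ln(T)/β = −ln(0.142)/1.08 = 1.9519/1.08 = 1.807 km.

1.81 km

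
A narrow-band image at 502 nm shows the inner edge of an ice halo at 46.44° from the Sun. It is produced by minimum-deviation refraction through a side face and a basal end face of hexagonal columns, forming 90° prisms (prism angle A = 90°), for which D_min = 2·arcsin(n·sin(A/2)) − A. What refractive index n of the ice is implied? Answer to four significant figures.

Rearranging: n = sin((D_min + A)/2) / sin(A/2).
(D_min + A)/2 = (46.44° + 90°)/2 = 68.220°.
n = sin 68.220° / sin 45° = 0.9286 / 0.7071 = 1.3133.

1.313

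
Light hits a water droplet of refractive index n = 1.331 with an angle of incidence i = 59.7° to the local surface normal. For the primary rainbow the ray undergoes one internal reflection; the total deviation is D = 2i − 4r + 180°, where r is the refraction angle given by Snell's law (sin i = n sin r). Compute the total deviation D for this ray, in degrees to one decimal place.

137.6°

sin r = sin 59.7° / 1.331 = 0.8634/1.331 = 0.6487; r = 40.44°.
D = 2·59.7° − 4·40.44° + 180° = 119.40° − 161.77° + 180° = 137.63°.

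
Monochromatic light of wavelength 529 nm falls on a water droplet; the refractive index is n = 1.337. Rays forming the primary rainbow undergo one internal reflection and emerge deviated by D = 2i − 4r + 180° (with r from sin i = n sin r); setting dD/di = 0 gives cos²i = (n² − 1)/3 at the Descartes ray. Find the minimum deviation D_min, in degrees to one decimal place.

138.5°

cos²i = (1.78757 − 1)/3 = 0.26252; i = arccos(0.51237) = 59.178°.
sin r = sin 59.178°/1.337 = 0.64231; r = 39.964°.
D_min = 2·59.178° − 4·39.964° + 180° = 138.500°.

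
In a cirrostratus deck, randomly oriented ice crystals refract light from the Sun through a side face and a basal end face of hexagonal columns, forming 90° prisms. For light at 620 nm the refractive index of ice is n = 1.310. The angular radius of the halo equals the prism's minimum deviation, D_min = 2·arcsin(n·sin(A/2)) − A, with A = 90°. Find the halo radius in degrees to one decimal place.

45.7°

n·sin(A/2) = 1.310 × sin 45° = 1.310 × 0.7071 = 0.9263.
D_min = 2·arcsin(0.9263) − 90° = 2 × 67.867° − 90° = 45.733°.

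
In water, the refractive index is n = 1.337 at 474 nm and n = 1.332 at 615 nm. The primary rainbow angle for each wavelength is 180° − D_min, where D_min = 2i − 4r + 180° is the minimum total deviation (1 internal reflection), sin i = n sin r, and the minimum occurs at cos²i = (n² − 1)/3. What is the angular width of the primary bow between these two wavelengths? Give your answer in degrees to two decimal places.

At 474 nm (n = 1.337): cos²i = 0.26252 → i = 59.178°, r = 39.964°, D_min = 138.500°, rainbow angle = 41.500°.
At 615 nm (n = 1.332): cos²i = 0.25807 → i = 59.469°, r = 40.290°, D_min = 137.776°, rainbow angle = 42.224°.
Angular width = |41.500° − 42.224°| = 0.724°.

0.72°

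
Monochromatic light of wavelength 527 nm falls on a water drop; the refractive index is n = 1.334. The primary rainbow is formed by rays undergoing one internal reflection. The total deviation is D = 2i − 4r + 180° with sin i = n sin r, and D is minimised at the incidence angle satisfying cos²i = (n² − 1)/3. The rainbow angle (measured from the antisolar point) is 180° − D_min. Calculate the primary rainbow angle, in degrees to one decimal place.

cos²i = (1.77956 − 1)/3 = 0.25985; i = arccos(0.50976) = 59.352°.
sin r = sin 59.352°/1.334 = 0.64492; r = 40.159°.
D_min = 2·59.352° − 4·40.159° + 180° = 138.067°.
Rainbow angle = 180° − D_min = 41.933°.

41.9°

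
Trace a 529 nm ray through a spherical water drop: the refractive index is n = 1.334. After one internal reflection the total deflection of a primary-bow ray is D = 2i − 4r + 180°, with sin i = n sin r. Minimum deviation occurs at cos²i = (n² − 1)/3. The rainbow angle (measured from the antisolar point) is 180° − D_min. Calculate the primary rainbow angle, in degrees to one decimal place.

cos²i = (1.77956 − 1)/3 = 0.25985; i = arccos(0.50976) = 59.352°.
sin r = sin 59.352°/1.334 = 0.64492; r = 40.159°.
D_min = 2·59.352° − 4·40.159° + 180° = 138.067°.
Rainbow angle = 180° − D_min = 41.933°.

41.9°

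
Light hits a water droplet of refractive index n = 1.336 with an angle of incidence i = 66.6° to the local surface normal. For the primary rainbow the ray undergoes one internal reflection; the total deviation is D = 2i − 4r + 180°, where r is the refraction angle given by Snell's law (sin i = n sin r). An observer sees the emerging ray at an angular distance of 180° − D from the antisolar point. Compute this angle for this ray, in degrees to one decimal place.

sin r = sin 66.6° / 1.336 = 0.9178/1.336 = 0.6869; r = 43.39°.
D = 2·66.6° − 4·43.39° + 180° = 133.20° − 173.55° + 180° = 139.65°.
Angle from antisolar point = 180° − D = 40.35°.

40.4°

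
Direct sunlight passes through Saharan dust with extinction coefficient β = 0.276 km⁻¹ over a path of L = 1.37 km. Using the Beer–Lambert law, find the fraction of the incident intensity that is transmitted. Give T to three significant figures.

τ = β·L = 0.276 × 1.37 = 0.3781.
T = exp(−0.3781) = 0.6851.

0.685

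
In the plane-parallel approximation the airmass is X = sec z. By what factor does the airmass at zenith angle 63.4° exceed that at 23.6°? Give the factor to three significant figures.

2.05

X(63.4°)/X(23.6°) = sec 63.4° / sec 23.6° = cos 23.6° / cos 63.4° = 0.9164/0.4478 = 2.0466.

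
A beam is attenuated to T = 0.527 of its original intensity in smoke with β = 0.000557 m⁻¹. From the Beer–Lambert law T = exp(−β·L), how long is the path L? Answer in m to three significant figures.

Beer–Lambert: T = exp(−βL) ⇒ L = −ln(T)/β = −ln(0.527)/0.000557 = 0.6406/0.000557 = 1150 m.

1150 m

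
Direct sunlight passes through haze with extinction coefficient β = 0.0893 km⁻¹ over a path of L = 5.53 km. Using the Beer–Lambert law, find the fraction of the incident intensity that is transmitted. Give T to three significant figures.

0.610

τ = β·L = 0.0893 × 5.53 = 0.4938.
T = exp(−0.4938) = 0.6103.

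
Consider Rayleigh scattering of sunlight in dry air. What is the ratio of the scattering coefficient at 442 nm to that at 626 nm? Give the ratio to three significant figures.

Rayleigh scattering ∝ λ⁻⁴, so the ratio of coefficients is the inverse fourth power of the wavelength ratio.
σ(442)/σ(626) = (626/442)⁴ = (1.4163)⁴ = 4.024.

4.02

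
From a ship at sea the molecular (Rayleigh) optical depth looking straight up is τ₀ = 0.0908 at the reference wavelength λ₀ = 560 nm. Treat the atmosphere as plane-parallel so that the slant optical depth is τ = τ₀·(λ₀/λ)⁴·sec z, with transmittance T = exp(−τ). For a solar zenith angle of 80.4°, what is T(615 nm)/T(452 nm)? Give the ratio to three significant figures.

2.48

Airmass: sec 80.4° = 5.9963.
τ(615 nm) = 0.0908 × (560/615)⁴ × 5.9963 = 0.0908 × 0.6875 × 5.9963 = 0.3743.
τ(452 nm) = 0.0908 × (560/452)⁴ × 5.9963 = 0.0908 × 2.3561 × 5.9963 = 1.2828.
T(615)/T(452) = exp(τ_B − τ_A) = exp(0.9085) = 2.4807.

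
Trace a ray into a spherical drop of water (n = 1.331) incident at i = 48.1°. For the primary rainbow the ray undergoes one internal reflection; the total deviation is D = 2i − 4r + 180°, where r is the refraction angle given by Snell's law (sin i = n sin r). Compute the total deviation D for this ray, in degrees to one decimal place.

140.2°

sin r = sin 48.1° / 1.331 = 0.7443/1.331 = 0.5592; r = 34.00°.
D = 2·48.1° − 4·34.00° + 180° = 96.20° − 136.01° + 180° = 140.19°.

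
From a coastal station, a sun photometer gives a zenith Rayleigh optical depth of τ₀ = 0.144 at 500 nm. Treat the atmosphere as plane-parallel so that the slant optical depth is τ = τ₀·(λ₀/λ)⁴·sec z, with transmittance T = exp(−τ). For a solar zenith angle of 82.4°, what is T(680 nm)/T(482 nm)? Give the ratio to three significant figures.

2.57

Airmass: sec 82.4° = 7.5611.
τ(680 nm) = 0.144 × (500/680)⁴ × 7.5611 = 0.144 × 0.2923 × 7.5611 = 0.3183.
τ(482 nm) = 0.144 × (500/482)⁴ × 7.5611 = 0.144 × 1.1580 × 7.5611 = 1.2608.
T(680)/T(482) = exp(τ_B − τ_A) = exp(0.9425) = 2.5664.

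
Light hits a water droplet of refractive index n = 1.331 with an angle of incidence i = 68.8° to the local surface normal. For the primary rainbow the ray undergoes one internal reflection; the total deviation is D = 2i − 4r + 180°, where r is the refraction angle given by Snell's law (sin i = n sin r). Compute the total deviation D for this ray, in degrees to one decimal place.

sin r = sin 68.8° / 1.331 = 0.9323/1.331 = 0.7005; r = 44.46°.
D = 2·68.8° − 4·44.46° + 180° = 137.60° − 177.86° + 180° = 139.74°.

139.7°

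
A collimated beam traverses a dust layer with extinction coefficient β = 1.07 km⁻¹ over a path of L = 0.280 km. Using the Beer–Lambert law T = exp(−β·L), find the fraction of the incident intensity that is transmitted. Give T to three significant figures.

τ = β·L = 1.07 × 0.280 = 0.2996.
T = exp(−0.2996) = 0.7411.

0.741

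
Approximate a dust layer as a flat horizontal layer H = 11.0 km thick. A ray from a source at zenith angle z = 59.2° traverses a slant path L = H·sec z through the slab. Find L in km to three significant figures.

21.5 km

sec z = 1/cos 59.2° = 1.9530.
L = 11.0 × 1.9530 = 21.483 km.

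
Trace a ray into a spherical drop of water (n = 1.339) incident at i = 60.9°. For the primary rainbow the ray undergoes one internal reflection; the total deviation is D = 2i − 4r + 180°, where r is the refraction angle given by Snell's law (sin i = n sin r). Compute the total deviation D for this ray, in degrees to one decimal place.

sin r = sin 60.9° / 1.339 = 0.8738/1.339 = 0.6526; r = 40.73°.
D = 2·60.9° − 4·40.73° + 180° = 121.80° − 162.94° + 180° = 138.86°.

138.9°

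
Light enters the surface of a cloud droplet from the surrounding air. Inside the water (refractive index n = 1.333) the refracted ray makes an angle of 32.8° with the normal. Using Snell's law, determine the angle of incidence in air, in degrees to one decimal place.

46.2°

Snell: sin θ_i = n · sin θ_r = 1.333 × sin 32.8° = 1.333 × 0.5417 = 0.7221.
θ_i = arcsin(0.7221) = 46.23°.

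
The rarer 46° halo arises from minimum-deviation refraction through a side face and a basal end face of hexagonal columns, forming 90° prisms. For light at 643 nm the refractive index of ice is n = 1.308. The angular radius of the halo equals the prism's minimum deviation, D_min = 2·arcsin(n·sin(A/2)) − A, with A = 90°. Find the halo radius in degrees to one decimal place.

45.3°

n·sin(A/2) = 1.308 × sin 45° = 1.308 × 0.7071 = 0.9249.
D_min = 2·arcsin(0.9249) − 90° = 2 × 67.653° − 90° = 45.305°.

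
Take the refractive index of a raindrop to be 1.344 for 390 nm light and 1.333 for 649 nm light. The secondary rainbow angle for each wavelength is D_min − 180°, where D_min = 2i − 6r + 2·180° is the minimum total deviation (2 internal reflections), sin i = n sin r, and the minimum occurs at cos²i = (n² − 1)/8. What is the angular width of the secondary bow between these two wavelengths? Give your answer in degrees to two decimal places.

2.84°

At 390 nm (n = 1.344): cos²i = 0.10079 → i = 71.490°, r = 44.874°, D_min = 233.733°, rainbow angle = 53.733°.
At 649 nm (n = 1.333): cos²i = 0.09711 → i = 71.843°, r = 45.466°, D_min = 230.891°, rainbow angle = 50.891°.
Angular width = |53.733° − 50.891°| = 2.842°.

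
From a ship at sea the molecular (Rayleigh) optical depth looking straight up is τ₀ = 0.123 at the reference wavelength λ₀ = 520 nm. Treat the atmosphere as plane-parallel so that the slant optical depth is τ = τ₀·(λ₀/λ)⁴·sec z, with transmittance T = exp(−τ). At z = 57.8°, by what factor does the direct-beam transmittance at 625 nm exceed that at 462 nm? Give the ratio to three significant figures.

1.30

Airmass: sec 57.8° = 1.8766.
τ(625 nm) = 0.123 × (520/625)⁴ × 1.8766 = 0.123 × 0.4792 × 1.8766 = 0.1106.
τ(462 nm) = 0.123 × (520/462)⁴ × 1.8766 = 0.123 × 1.6049 × 1.8766 = 0.3704.
T(625)/T(462) = exp(τ_B − τ_A) = exp(0.2598) = 1.2967.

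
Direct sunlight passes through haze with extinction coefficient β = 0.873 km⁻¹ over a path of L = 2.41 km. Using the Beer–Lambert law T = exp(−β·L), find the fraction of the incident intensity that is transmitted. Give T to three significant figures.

0.122

τ = β·L = 0.873 × 2.41 = 2.1039.
T = exp(−2.1039) = 0.1220.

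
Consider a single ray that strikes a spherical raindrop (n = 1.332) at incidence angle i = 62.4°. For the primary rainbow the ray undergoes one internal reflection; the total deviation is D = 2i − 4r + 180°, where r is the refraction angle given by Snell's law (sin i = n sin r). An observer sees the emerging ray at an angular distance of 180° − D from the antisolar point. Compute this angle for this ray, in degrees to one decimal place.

42.0°

sin r = sin 62.4° / 1.332 = 0.8862/1.332 = 0.6653; r = 41.71°.
D = 2·62.4° − 4·41.71° + 180° = 124.80° − 166.83° + 180° = 137.97°.
Angle from antisolar point = 180° − D = 42.03°.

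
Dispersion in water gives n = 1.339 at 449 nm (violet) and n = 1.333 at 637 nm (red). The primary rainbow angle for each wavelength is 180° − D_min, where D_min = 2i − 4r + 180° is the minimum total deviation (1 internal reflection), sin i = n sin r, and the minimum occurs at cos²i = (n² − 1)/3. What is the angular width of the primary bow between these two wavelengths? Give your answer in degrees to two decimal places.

At 449 nm (n = 1.339): cos²i = 0.26431 → i = 59.062°, r = 39.834°, D_min = 138.786°, rainbow angle = 41.214°.
At 637 nm (n = 1.333): cos²i = 0.25896 → i = 59.410°, r = 40.225°, D_min = 137.922°, rainbow angle = 42.078°.
Angular width = |41.214° − 42.078°| = 0.865°.

0.86°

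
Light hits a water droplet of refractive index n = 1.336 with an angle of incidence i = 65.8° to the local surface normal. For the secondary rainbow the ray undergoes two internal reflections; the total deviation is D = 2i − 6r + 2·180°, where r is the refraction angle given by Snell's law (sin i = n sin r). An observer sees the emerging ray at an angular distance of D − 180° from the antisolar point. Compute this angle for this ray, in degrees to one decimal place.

53.3°

sin r = sin 65.8° / 1.336 = 0.9121/1.336 = 0.6827; r = 43.06°.
D = 2·65.8° − 6·43.06° + 2·180° = 131.60° − 258.34° + 360° = 233.26°.
Angle from antisolar point = D − 180° = 53.26°.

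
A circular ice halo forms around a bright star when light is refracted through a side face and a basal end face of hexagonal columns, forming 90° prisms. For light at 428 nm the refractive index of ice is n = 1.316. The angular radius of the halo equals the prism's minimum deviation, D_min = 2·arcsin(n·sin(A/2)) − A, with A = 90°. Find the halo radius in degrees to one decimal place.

n·sin(A/2) = 1.316 × sin 45° = 1.316 × 0.7071 = 0.9306.
D_min = 2·arcsin(0.9306) − 90° = 2 × 68.521° − 90° = 47.042°.

47.0°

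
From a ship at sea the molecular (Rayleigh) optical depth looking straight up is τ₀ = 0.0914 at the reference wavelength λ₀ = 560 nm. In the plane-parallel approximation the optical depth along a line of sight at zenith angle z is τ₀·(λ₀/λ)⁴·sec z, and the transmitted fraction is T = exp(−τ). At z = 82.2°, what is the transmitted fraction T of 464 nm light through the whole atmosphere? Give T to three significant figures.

0.240

sec 82.2° = 7.3684.
τ = 0.0914 × (560/464)⁴ × 7.3684 = 0.0914 × 2.1217 × 7.3684 = 1.4289.
T = exp(−1.4289) = 0.2396.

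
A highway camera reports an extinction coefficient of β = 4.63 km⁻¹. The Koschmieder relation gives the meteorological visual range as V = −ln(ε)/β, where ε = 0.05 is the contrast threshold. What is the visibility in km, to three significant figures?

V = −ln(0.05) / 4.63 = 2.996 / 4.63 = 0.6470 km.

0.647 km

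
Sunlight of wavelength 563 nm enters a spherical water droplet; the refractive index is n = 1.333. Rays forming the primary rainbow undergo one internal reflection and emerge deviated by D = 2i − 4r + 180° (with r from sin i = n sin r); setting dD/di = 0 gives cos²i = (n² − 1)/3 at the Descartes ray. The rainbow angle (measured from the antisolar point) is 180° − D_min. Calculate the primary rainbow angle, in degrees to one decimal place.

cos²i = (1.77689 − 1)/3 = 0.25896; i = arccos(0.50888) = 59.410°.
sin r = sin 59.410°/1.333 = 0.64579; r = 40.225°.
D_min = 2·59.410° − 4·40.225° + 180° = 137.922°.
Rainbow angle = 180° − D_min = 42.078°.

42.1°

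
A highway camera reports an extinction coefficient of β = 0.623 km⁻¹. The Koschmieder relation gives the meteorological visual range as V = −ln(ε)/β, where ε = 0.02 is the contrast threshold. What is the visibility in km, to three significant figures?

V = −ln(0.02) / 0.623 = 3.912 / 0.623 = 6.2793 km.

6.28 km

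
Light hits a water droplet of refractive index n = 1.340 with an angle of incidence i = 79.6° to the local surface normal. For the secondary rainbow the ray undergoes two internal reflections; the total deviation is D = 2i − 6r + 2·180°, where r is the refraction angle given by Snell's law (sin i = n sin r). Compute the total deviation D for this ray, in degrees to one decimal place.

235.9°

sin r = sin 79.6° / 1.340 = 0.9836/1.340 = 0.7340; r = 47.22°.
D = 2·79.6° − 6·47.22° + 2·180° = 159.20° − 283.34° + 360° = 235.86°.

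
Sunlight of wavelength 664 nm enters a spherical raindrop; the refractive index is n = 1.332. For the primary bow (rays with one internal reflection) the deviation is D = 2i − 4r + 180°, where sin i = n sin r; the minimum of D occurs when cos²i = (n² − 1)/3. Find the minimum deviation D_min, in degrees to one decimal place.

cos²i = (1.77422 − 1)/3 = 0.25807; i = arccos(0.50801) = 59.469°.
sin r = sin 59.469°/1.332 = 0.64666; r = 40.290°.
D_min = 2·59.469° − 4·40.290° + 180° = 137.776°.

137.8°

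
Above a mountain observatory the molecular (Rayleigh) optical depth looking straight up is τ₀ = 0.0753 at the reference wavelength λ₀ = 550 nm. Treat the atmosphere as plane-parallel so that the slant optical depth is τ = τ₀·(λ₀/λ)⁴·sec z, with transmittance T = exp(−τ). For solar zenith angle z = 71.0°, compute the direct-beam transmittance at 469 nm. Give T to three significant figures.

sec 71.0° = 3.0716.
τ = 0.0753 × (550/469)⁴ × 3.0716 = 0.0753 × 1.8913 × 3.0716 = 0.4374.
T = exp(−0.4374) = 0.6457.

0.646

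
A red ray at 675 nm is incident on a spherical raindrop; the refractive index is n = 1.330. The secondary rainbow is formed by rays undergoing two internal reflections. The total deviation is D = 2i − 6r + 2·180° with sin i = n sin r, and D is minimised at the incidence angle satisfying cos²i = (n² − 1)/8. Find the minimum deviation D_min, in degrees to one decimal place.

230.1°

cos²i = (1.76890 − 1)/8 = 0.09611; i = arccos(0.31002) = 71.940°.
sin r = sin 71.940°/1.330 = 0.71483; r = 45.630°.
D_min = 2·71.940° − 6·45.630° + 360° = 230.101°.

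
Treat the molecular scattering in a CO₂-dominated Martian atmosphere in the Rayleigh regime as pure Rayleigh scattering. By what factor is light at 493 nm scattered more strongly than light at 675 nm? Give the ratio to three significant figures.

3.51

Rayleigh scattering ∝ λ⁻⁴, so the ratio of coefficients is the inverse fourth power of the wavelength ratio.
σ(493)/σ(675) = (675/493)⁴ = (1.3692)⁴ = 3.514.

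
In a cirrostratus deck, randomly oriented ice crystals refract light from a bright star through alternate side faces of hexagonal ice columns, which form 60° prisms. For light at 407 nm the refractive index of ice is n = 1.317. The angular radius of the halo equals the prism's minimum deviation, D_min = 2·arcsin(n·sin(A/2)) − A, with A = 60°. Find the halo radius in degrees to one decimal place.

22.4°

n·sin(A/2) = 1.317 × sin 30° = 1.317 × 0.5000 = 0.6585.
D_min = 2·arcsin(0.6585) − 60° = 2 × 41.186° − 60° = 22.371°.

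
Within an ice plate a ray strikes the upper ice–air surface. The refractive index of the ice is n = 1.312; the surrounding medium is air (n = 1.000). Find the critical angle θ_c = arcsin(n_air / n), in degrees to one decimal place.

49.7°

sin θ_c = n_air / n = 1.000 / 1.312 = 0.7622.
θ_c = arcsin(0.7622) = 49.66°.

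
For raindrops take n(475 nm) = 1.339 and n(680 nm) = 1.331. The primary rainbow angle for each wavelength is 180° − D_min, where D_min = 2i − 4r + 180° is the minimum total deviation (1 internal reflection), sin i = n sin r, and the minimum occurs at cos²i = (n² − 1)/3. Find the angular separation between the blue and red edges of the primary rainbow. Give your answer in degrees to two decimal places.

1.16°

At 475 nm (n = 1.339): cos²i = 0.26431 → i = 59.062°, r = 39.834°, D_min = 138.786°, rainbow angle = 41.214°.
At 680 nm (n = 1.331): cos²i = 0.25719 → i = 59.527°, r = 40.356°, D_min = 137.630°, rainbow angle = 42.370°.
Angular width = |41.214° − 42.370°| = 1.156°.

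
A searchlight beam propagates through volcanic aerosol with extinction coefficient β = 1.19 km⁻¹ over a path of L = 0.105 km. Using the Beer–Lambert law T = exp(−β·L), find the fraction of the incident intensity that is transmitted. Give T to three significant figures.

τ = β·L = 1.19 × 0.105 = 0.1249.
T = exp(−0.1249) = 0.8825.

0.883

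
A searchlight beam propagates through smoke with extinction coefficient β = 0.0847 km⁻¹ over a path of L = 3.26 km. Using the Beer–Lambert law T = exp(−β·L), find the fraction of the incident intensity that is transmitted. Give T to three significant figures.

0.759

τ = β·L = 0.0847 × 3.26 = 0.2761.
T = exp(−0.2761) = 0.7587.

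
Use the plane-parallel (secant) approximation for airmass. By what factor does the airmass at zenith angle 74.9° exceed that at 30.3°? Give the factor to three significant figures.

X(74.9°)/X(30.3°) = sec 74.9° / sec 30.3° = cos 30.3° / cos 74.9° = 0.8634/0.2605 = 3.3143.

3.31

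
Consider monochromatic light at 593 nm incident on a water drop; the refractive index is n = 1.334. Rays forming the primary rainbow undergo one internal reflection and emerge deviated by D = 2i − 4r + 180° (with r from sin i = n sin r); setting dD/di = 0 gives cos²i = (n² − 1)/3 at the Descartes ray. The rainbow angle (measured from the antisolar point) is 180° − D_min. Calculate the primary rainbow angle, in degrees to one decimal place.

41.9°

cos²i = (1.77956 − 1)/3 = 0.25985; i = arccos(0.50976) = 59.352°.
sin r = sin 59.352°/1.334 = 0.64492; r = 40.159°.
D_min = 2·59.352° − 4·40.159° + 180° = 138.067°.
Rainbow angle = 180° − D_min = 41.933°.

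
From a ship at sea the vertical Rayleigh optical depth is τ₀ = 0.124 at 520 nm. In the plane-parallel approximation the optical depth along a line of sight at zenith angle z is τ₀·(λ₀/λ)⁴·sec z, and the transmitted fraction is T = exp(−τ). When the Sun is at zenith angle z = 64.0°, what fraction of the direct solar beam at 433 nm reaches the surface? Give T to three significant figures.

0.555

sec 64.0° = 2.2812.
τ = 0.124 × (520/433)⁴ × 2.2812 = 0.124 × 2.0800 × 2.2812 = 0.5884.
T = exp(−0.5884) = 0.5552.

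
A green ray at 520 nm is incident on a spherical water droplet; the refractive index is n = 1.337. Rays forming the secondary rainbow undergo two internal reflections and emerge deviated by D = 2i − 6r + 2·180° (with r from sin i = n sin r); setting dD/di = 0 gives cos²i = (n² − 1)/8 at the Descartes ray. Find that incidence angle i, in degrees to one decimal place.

cos²i = (1.337² − 1)/8 = (1.78757 − 1)/8 = 0.09845.
cos i = 0.31376, so i = 71.714°.

71.7°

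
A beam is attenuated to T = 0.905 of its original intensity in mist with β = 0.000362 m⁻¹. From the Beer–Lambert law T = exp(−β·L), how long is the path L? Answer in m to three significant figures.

Beer–Lambert: T = exp(−βL) ⇒ L = −ln(T)/β = −ln(0.905)/0.000362 = 0.0998/0.000362 = 275.7 m.

276 m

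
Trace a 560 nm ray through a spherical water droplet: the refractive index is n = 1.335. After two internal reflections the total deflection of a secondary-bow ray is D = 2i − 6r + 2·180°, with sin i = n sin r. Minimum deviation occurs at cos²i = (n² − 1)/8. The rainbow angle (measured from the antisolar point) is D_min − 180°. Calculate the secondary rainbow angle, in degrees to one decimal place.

cos²i = (1.78222 − 1)/8 = 0.09778; i = arccos(0.31269) = 71.778°.
sin r = sin 71.778°/1.335 = 0.71150; r = 45.357°.
D_min = 2·71.778° − 6·45.357° + 360° = 231.414°.
Rainbow angle = D_min − 180° = 51.414°.

51.4°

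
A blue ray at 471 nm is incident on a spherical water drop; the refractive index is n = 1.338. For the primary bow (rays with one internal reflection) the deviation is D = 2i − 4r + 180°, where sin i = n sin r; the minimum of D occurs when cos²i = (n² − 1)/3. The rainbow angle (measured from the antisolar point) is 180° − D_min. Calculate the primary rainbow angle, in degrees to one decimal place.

41.4°

cos²i = (1.79024 − 1)/3 = 0.26341; i = arccos(0.51324) = 59.120°.
sin r = sin 59.120°/1.338 = 0.64144; r = 39.899°.
D_min = 2·59.120° − 4·39.899° + 180° = 138.643°.
Rainbow angle = 180° − D_min = 41.357°.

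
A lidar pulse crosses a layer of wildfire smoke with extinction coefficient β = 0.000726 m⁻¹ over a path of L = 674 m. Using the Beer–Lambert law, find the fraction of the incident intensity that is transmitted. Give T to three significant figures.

0.613

τ = β·L = 0.000726 × 674 = 0.4893.
T = exp(−0.4893) = 0.6130.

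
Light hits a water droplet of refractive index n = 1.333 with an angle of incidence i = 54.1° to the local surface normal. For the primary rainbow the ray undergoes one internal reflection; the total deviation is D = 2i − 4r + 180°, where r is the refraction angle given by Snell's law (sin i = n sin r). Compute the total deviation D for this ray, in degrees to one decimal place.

sin r = sin 54.1° / 1.333 = 0.8100/1.333 = 0.6077; r = 37.42°.
D = 2·54.1° − 4·37.42° + 180° = 108.20° − 149.69° + 180° = 138.51°.

138.5°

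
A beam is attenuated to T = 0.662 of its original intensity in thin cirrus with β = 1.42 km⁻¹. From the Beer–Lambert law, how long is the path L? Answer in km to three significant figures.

0.290 km

Beer–Lambert: T = exp(−βL) ⇒ L = −ln(T)/β = −ln(0.662)/1.42 = 0.4125/1.42 = 0.2905 km.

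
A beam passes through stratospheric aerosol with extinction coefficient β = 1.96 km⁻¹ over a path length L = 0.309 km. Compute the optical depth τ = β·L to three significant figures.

τ = β·L = 1.96 × 0.309 = 0.6056.

0.606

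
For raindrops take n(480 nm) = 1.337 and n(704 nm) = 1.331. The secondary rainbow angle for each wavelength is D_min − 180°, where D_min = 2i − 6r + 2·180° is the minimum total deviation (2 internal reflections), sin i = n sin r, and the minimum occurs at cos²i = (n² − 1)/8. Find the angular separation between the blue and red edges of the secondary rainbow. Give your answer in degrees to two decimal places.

1.57°

At 480 nm (n = 1.337): cos²i = 0.09845 → i = 71.714°, r = 45.249°, D_min = 231.934°, rainbow angle = 51.934°.
At 704 nm (n = 1.331): cos²i = 0.09645 → i = 71.907°, r = 45.575°, D_min = 230.365°, rainbow angle = 50.365°.
Angular width = |51.934° − 50.365°| = 1.569°.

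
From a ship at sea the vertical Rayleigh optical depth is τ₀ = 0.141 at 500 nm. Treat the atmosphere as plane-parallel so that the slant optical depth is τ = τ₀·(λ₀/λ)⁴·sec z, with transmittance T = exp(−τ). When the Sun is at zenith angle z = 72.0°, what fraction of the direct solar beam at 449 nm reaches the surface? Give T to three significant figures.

0.496

sec 72.0° = 3.2361.
τ = 0.141 × (500/449)⁴ × 3.2361 = 0.141 × 1.5378 × 3.2361 = 0.7017.
T = exp(−0.7017) = 0.4958.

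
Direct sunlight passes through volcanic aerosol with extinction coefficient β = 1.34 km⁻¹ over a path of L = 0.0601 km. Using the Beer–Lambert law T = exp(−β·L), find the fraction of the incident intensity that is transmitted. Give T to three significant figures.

0.923

τ = β·L = 1.34 × 0.0601 = 0.0805.
T = exp(−0.0805) = 0.9226.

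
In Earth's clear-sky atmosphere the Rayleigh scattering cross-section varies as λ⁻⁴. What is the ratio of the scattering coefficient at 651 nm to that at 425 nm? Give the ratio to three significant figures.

Rayleigh scattering ∝ λ⁻⁴, so the ratio of coefficients is the inverse fourth power of the wavelength ratio.
σ(651)/σ(425) = (425/651)⁴ = (0.6528)⁴ = 0.1816.

0.182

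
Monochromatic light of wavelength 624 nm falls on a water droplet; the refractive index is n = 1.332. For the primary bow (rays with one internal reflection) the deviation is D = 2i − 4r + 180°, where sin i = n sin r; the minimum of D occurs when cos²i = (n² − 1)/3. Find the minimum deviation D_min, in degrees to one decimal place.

cos²i = (1.77422 − 1)/3 = 0.25807; i = arccos(0.50801) = 59.469°.
sin r = sin 59.469°/1.332 = 0.64666; r = 40.290°.
D_min = 2·59.469° − 4·40.290° + 180° = 137.776°.

137.8°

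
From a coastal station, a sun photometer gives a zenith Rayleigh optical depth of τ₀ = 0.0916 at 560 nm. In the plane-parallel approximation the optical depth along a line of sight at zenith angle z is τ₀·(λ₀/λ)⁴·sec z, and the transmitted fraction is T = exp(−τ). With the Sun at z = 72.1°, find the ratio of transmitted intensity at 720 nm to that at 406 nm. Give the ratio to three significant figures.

2.64

Airmass: sec 72.1° = 3.2535.
τ(720 nm) = 0.0916 × (560/720)⁴ × 3.2535 = 0.0916 × 0.3660 × 3.2535 = 0.1091.
τ(406 nm) = 0.0916 × (560/406)⁴ × 3.2535 = 0.0916 × 3.6195 × 3.2535 = 1.0787.
T(720)/T(406) = exp(τ_B − τ_A) = exp(0.9696) = 2.6370.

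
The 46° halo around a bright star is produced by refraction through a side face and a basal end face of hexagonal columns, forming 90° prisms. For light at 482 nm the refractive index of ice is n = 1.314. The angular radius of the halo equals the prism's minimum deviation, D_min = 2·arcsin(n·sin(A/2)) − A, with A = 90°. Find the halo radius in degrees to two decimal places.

n·sin(A/2) = 1.314 × sin 45° = 1.314 × 0.7071 = 0.9291.
D_min = 2·arcsin(0.9291) − 90° = 2 × 68.301° − 90° = 46.602°.

46.60°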